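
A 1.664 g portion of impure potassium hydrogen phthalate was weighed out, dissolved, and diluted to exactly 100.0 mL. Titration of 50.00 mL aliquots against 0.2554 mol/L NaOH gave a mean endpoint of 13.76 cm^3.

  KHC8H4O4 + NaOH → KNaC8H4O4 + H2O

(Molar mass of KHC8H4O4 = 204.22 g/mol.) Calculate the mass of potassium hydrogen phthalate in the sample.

1.435 g

n(NaOH) per titration = 0.01376 × 0.2554 = 3.514 × 10^-3 mol
n(KHC8H4O4) in each aliquot = 3.514 × 10^-3 mol (1:1 ratio)
n(KHC8H4O4) in the whole flask = 3.514 × 10^-3 × 100.0/50.00 = 7.029 × 10^-3 mol
mass of KHC8H4O4 = 7.029 × 10^-3 × 204.22 = 1.435 g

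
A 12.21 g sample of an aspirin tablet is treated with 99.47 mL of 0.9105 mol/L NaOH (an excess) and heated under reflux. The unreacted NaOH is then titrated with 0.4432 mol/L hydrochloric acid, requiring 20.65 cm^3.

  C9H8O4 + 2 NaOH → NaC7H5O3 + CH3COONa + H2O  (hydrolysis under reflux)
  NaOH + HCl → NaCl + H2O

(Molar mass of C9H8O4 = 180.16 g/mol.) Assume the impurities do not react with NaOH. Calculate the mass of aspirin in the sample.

n(NaOH) added = 0.09947 × 0.9105 = 0.09057 mol
n(HCl) used in back-titration = 0.02065 × 0.4432 = 9.152 × 10^-3 mol
n(NaOH) left over = 9.152 × 10^-3 mol (1:1 ratio)
n(NaOH) consumed by analyte = 0.09057 − 9.152 × 10^-3 = 0.08142 mol
From the 1:2 ratio, n(C9H8O4) = 1/2 × 0.08142 = 0.04071 mol
mass of C9H8O4 = 0.04071 × 180.16 = 7.334 g

7.334 g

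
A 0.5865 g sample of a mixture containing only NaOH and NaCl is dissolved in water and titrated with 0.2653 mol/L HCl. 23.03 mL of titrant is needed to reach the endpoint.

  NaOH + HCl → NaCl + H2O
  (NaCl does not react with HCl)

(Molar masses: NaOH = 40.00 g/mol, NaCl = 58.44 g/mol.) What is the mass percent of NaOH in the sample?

n(HCl) = 0.02303 × 0.2653 = 6.110 × 10^-3 mol
Let x = n(NaOH), y = n(NaCl).
Titrant: 1x = 6.110 × 10^-3;  mass: 40.00x + 58.44y = 0.5865
Solving, x = 6.110 × 10^-3 mol, y = 5.854 × 10^-3 mol
mass of NaOH = 6.110 × 10^-3 × 40.00 = 0.2444 g
% NaOH = 0.2444 / 0.5865 × 100 = 41.67 %

41.67 %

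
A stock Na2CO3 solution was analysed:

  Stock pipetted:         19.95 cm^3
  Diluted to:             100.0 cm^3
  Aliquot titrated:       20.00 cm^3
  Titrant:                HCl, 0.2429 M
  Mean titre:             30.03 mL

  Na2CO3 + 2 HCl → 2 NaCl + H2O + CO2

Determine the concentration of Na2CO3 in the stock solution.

n(HCl) = 0.03003 × 0.2429 = 7.294 × 10^-3 mol
From the 1:2 ratio, n(Na2CO3) in the aliquot = 1/2 × 7.294 × 10^-3 = 3.647 × 10^-3 mol
[Na2CO3]_dilute = 3.647 × 10^-3 / 0.02000 = 0.1824 mol/L
Dilution factor = 100.0 / 19.95 = 5.013
[Na2CO3]_stock = 0.1824 × 5.013 = 0.9141 mol/L

0.9141 M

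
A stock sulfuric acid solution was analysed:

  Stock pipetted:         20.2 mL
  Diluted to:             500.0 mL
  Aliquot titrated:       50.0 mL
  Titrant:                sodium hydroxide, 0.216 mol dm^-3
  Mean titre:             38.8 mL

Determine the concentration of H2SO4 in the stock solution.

2.07 mol/L

H2SO4 + 2 NaOH → Na2SO4 + 2 H2O
n(NaOH) = 0.0388 × 0.216 = 8.38 × 10^-3 mol
From the 1:2 ratio, n(H2SO4) in the aliquot = 1/2 × 8.38 × 10^-3 = 4.19 × 10^-3 mol
[H2SO4]_dilute = 4.19 × 10^-3 / 0.0500 = 0.0838 mol/L
Dilution factor = 500.0 / 20.2 = 24.75
[H2SO4]_stock = 0.0838 × 24.75 = 2.07 mol/L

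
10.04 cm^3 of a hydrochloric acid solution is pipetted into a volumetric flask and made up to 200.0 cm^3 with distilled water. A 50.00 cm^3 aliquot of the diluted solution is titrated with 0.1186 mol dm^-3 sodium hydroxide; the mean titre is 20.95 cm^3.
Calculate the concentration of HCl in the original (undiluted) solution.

0.9899 mol/L

HCl + NaOH → NaCl + H2O
n(NaOH) = 0.02095 × 0.1186 = 2.485 × 10^-3 mol
n(HCl) in the aliquot = 2.485 × 10^-3 mol (1:1 ratio)
[HCl]_dilute = 2.485 × 10^-3 / 0.05000 = 0.04969 mol/L
Dilution factor = 200.0 / 10.04 = 19.92
[HCl]_stock = 0.04969 × 19.92 = 0.9899 mol/L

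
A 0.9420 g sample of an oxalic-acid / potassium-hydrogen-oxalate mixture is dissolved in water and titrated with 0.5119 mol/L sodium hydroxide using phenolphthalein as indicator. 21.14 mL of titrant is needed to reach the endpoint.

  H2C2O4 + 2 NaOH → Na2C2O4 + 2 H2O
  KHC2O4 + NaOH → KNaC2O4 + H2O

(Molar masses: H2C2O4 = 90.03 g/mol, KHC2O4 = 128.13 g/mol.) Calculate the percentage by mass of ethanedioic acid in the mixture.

n(NaOH) = 0.02114 × 0.5119 = 0.01082 mol
Let x = n(H2C2O4), y = n(KHC2O4).
Titrant: 2x + 1y = 0.01082;  mass: 90.03x + 128.13y = 0.9420
Solving, x = 2.674 × 10^-3 mol, y = 5.473 × 10^-3 mol
mass of H2C2O4 = 2.674 × 10^-3 × 90.03 = 0.2408 g
% H2C2O4 = 0.2408 / 0.9420 × 100 = 25.56 %

25.56 %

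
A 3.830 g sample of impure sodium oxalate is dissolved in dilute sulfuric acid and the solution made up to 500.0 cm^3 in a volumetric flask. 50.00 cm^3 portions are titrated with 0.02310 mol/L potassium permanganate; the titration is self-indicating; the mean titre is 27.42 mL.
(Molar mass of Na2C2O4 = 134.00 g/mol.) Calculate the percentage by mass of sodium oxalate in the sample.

55.40 %

2 MnO4^- + 5 C2O4^2- + 16 H^+ → 2 Mn^2+ + 10 CO2 + 8 H2O
n(KMnO4) per titration = 0.02742 × 0.02310 = 6.334 × 10^-4 mol
From the 5:2 ratio, n(Na2C2O4) in each aliquot = 5/2 × 6.334 × 10^-4 = 1.584 × 10^-3 mol
n(Na2C2O4) in the whole flask = 1.584 × 10^-3 × 500.0/50.00 = 0.01584 mol
mass of Na2C2O4 = 0.01584 × 134.00 = 2.122 g
% Na2C2O4 = 2.122 / 3.830 × 100 = 55.40 %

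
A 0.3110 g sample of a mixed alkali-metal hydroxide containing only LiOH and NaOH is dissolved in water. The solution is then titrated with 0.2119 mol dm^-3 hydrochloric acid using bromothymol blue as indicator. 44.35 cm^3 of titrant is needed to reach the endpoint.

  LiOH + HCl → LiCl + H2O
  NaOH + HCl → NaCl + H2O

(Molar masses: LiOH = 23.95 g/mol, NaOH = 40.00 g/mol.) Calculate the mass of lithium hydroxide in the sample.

n(HCl) = 0.04435 × 0.2119 = 9.398 × 10^-3 mol
Let x = n(LiOH), y = n(NaOH).
Titrant: 1x + 1y = 9.398 × 10^-3;  mass: 23.95x + 40.00y = 0.3110
Solving, x = 4.044 × 10^-3 mol, y = 5.353 × 10^-3 mol
mass of LiOH = 4.044 × 10^-3 × 23.95 = 0.09686 g

0.09686 g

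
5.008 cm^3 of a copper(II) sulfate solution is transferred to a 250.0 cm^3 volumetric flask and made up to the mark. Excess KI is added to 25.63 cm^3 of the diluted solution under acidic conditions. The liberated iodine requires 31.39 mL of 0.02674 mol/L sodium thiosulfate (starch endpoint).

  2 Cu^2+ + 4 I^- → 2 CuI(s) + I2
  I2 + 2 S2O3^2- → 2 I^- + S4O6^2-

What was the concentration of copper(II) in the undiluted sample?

1.635 mol/L

n(S2O3^2-) = 0.03139 × 0.02674 = 8.394 × 10^-4 mol
n(I2) = n(S2O3^2-)/2 = 4.197 × 10^-4 mol
From the 2:1 ratio, n(Cu2+) in the aliquot = 2/1 × 4.197 × 10^-4 = 8.394 × 10^-4 mol
[Cu2+]_dilute = 8.394 × 10^-4 / 0.02563 = 0.03275 mol/L
[Cu2+]_original = 0.03275 × 250.0/5.008 = 1.635 mol/L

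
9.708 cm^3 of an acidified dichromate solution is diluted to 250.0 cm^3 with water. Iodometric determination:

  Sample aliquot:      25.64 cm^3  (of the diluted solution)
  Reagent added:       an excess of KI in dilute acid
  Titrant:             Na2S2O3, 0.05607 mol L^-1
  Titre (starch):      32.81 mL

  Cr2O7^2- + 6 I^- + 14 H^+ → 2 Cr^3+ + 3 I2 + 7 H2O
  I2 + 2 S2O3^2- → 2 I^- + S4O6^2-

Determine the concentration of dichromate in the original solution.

0.3079 mol/L

n(S2O3^2-) = 0.03281 × 0.05607 = 1.840 × 10^-3 mol
n(I2) = n(S2O3^2-)/2 = 9.198 × 10^-4 mol
From the 1:3 ratio, n(Cr2O7^2-) in the aliquot = 1/3 × 9.198 × 10^-4 = 3.066 × 10^-4 mol
[Cr2O7^2-]_dilute = 3.066 × 10^-4 / 0.02564 = 0.01196 mol/L
[Cr2O7^2-]_original = 0.01196 × 250.0/9.708 = 0.3079 mol/L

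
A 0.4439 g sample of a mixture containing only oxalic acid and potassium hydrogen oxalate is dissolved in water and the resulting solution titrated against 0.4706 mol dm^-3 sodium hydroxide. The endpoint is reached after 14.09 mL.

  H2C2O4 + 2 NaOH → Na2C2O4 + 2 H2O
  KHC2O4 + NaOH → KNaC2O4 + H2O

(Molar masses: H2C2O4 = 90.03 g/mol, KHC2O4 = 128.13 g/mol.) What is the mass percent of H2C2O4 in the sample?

49.50 %

n(NaOH) = 0.01409 × 0.4706 = 6.631 × 10^-3 mol
Let x = n(H2C2O4), y = n(KHC2O4).
Titrant: 2x + 1y = 6.631 × 10^-3;  mass: 90.03x + 128.13y = 0.4439
Solving, x = 2.441 × 10^-3 mol, y = 1.750 × 10^-3 mol
mass of H2C2O4 = 2.441 × 10^-3 × 90.03 = 0.2197 g
% H2C2O4 = 0.2197 / 0.4439 × 100 = 49.50 %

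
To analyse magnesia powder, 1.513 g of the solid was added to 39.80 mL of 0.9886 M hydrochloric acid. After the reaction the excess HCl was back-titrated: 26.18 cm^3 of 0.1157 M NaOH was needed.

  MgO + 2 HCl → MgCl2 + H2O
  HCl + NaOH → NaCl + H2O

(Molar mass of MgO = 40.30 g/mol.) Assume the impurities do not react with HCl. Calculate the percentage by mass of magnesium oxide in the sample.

48.37 %

n(HCl) added = 0.03980 × 0.9886 = 0.03935 mol
n(NaOH) used in back-titration = 0.02618 × 0.1157 = 3.029 × 10^-3 mol
n(HCl) left over = 3.029 × 10^-3 mol (1:1 ratio)
n(HCl) consumed by analyte = 0.03935 − 3.029 × 10^-3 = 0.03632 mol
From the 1:2 ratio, n(MgO) = 1/2 × 0.03632 = 0.01816 mol
mass of MgO = 0.01816 × 40.30 = 0.7318 g
% MgO = 0.7318 / 1.513 × 100 = 48.37 %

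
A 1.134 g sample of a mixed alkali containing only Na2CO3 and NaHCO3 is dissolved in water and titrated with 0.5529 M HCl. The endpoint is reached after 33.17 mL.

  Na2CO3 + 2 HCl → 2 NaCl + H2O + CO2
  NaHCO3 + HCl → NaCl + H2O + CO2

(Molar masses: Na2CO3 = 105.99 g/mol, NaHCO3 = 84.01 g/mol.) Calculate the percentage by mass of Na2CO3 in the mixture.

61.28 %

n(HCl) = 0.03317 × 0.5529 = 0.01834 mol
Let x = n(Na2CO3), y = n(NaHCO3).
Titrant: 2x + 1y = 0.01834;  mass: 105.99x + 84.01y = 1.134
Solving, x = 6.557 × 10^-3 mol, y = 5.226 × 10^-3 mol
mass of Na2CO3 = 6.557 × 10^-3 × 105.99 = 0.6950 g
% Na2CO3 = 0.6950 / 1.134 × 100 = 61.28 %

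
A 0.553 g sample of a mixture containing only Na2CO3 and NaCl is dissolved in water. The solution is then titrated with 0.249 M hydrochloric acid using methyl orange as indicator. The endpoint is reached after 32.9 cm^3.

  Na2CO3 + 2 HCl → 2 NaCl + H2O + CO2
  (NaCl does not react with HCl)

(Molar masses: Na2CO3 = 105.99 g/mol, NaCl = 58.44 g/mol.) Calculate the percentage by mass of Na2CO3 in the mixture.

n(HCl) = 0.0329 × 0.249 = 8.19 × 10^-3 mol
Let x = n(Na2CO3), y = n(NaCl).
Titrant: 2x = 8.19 × 10^-3;  mass: 105.99x + 58.44y = 0.553
Solving, x = 4.10 × 10^-3 mol, y = 2.03 × 10^-3 mol
mass of Na2CO3 = 4.10 × 10^-3 × 105.99 = 0.434 g
% Na2CO3 = 0.434 / 0.553 × 100 = 78.5 %

78.5 %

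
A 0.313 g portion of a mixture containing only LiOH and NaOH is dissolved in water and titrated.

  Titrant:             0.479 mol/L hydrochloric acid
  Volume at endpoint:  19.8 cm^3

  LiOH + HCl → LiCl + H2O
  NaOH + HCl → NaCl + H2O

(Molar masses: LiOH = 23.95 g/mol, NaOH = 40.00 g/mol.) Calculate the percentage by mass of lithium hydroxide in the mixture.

31.6 %

n(HCl) = 0.0198 × 0.479 = 9.48 × 10^-3 mol
Let x = n(LiOH), y = n(NaOH).
Titrant: 1x + 1y = 9.48 × 10^-3;  mass: 23.95x + 40.00y = 0.313
Solving, x = 4.14 × 10^-3 mol, y = 5.35 × 10^-3 mol
mass of LiOH = 4.14 × 10^-3 × 23.95 = 0.0990 g
% LiOH = 0.0990 / 0.313 × 100 = 31.6 %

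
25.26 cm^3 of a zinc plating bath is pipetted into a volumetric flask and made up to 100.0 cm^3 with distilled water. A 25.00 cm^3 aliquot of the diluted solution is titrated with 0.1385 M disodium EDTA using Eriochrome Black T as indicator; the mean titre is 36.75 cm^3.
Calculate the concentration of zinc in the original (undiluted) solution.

0.8060 M

Zn^2+ + EDTA^4- → [Zn(EDTA)]^2-
n(EDTA) = 0.03675 × 0.1385 = 5.090 × 10^-3 mol
n(Zn2+) in the aliquot = 5.090 × 10^-3 mol (1:1 ratio)
[Zn2+]_dilute = 5.090 × 10^-3 / 0.02500 = 0.2036 mol/L
Dilution factor = 100.0 / 25.26 = 3.959
[Zn2+]_stock = 0.2036 × 3.959 = 0.8060 mol/L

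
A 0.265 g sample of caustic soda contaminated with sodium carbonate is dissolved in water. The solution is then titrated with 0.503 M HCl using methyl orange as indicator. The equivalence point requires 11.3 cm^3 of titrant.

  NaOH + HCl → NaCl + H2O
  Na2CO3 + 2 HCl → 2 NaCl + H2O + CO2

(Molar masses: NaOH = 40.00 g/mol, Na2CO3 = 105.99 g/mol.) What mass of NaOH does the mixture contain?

0.111 g

n(HCl) = 0.0113 × 0.503 = 5.68 × 10^-3 mol
Let x = n(NaOH), y = n(Na2CO3).
Titrant: 1x + 2y = 5.68 × 10^-3;  mass: 40.00x + 105.99y = 0.265
Solving, x = 2.79 × 10^-3 mol, y = 1.45 × 10^-3 mol
mass of NaOH = 2.79 × 10^-3 × 40.00 = 0.111 g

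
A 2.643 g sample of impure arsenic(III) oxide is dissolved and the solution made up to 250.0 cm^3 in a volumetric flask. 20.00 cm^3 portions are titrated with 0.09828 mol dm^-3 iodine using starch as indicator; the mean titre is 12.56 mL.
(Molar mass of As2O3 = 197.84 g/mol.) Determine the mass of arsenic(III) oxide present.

As2O3 + 2 I2 + 2 H2O → As2O5 + 4 HI
n(I2) per titration = 0.01256 × 0.09828 = 1.234 × 10^-3 mol
From the 1:2 ratio, n(As2O3) in each aliquot = 1/2 × 1.234 × 10^-3 = 6.172 × 10^-4 mol
n(As2O3) in the whole flask = 6.172 × 10^-4 × 250.0/20.00 = 7.715 × 10^-3 mol
mass of As2O3 = 7.715 × 10^-3 × 197.84 = 1.526 g

1.526 g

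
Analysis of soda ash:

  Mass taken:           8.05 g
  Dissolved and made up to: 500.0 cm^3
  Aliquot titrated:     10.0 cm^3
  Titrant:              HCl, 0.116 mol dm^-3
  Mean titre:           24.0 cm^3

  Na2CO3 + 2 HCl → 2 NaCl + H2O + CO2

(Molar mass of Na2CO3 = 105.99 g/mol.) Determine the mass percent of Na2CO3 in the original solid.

91.6 %

n(HCl) per titration = 0.0240 × 0.116 = 2.78 × 10^-3 mol
From the 1:2 ratio, n(Na2CO3) in each aliquot = 1/2 × 2.78 × 10^-3 = 1.39 × 10^-3 mol
n(Na2CO3) in the whole flask = 1.39 × 10^-3 × 500.0/10.0 = 0.0696 mol
mass of Na2CO3 = 0.0696 × 105.99 = 7.38 g
% Na2CO3 = 7.38 / 8.05 × 100 = 91.6 %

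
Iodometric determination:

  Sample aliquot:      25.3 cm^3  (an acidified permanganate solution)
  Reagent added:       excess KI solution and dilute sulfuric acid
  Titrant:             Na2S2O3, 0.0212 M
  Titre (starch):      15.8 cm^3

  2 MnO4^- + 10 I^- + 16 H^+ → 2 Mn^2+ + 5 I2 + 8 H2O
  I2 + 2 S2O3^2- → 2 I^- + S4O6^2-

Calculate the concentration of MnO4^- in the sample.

0.00265 M

n(S2O3^2-) = 0.0158 × 0.0212 = 3.35 × 10^-4 mol
n(I2) = n(S2O3^2-)/2 = 1.67 × 10^-4 mol
From the 2:5 ratio, n(MnO4^-) in the aliquot = 2/5 × 1.67 × 10^-4 = 6.70 × 10^-5 mol
[MnO4^-] = 6.70 × 10^-5 / 0.0253 = 0.00265 mol/L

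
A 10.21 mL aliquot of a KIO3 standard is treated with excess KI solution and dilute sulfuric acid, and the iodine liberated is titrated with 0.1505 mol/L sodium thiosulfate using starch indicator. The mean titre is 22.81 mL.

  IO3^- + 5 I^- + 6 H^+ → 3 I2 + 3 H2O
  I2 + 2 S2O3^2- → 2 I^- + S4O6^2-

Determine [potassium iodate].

n(S2O3^2-) = 0.02281 × 0.1505 = 3.433 × 10^-3 mol
n(I2) = n(S2O3^2-)/2 = 1.716 × 10^-3 mol
From the 1:3 ratio, n(IO3^-) in the aliquot = 1/3 × 1.716 × 10^-3 = 5.722 × 10^-4 mol
[IO3^-] = 5.722 × 10^-4 / 0.01021 = 0.05604 mol/L

0.05604 mol/L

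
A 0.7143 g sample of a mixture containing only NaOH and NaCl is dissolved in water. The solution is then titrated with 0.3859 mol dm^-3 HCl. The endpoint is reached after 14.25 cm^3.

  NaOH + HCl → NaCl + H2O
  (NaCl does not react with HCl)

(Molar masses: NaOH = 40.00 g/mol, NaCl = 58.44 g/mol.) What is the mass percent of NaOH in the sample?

n(HCl) = 0.01425 × 0.3859 = 5.499 × 10^-3 mol
Let x = n(NaOH), y = n(NaCl).
Titrant: 1x = 5.499 × 10^-3;  mass: 40.00x + 58.44y = 0.7143
Solving, x = 5.499 × 10^-3 mol, y = 8.459 × 10^-3 mol
mass of NaOH = 5.499 × 10^-3 × 40.00 = 0.2200 g
% NaOH = 0.2200 / 0.7143 × 100 = 30.79 %

30.79 %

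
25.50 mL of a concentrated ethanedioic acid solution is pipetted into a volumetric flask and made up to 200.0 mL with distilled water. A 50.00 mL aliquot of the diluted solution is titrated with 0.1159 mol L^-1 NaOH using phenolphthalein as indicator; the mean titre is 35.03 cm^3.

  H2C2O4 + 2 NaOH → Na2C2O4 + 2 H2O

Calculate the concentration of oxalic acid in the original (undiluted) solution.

0.3184 mol/L

n(NaOH) = 0.03503 × 0.1159 = 4.060 × 10^-3 mol
From the 1:2 ratio, n(H2C2O4) in the aliquot = 1/2 × 4.060 × 10^-3 = 2.030 × 10^-3 mol
[H2C2O4]_dilute = 2.030 × 10^-3 / 0.05000 = 0.04060 mol/L
Dilution factor = 200.0 / 25.50 = 7.843
[H2C2O4]_stock = 0.04060 × 7.843 = 0.3184 mol/L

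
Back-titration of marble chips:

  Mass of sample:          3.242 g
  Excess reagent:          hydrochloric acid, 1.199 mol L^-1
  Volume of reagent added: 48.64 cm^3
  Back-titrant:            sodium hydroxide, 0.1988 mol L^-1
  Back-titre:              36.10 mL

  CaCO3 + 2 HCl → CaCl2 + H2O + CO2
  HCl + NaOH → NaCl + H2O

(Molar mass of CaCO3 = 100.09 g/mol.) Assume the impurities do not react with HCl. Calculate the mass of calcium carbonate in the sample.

n(HCl) added = 0.04864 × 1.199 = 0.05832 mol
n(NaOH) used in back-titration = 0.03610 × 0.1988 = 7.177 × 10^-3 mol
n(HCl) left over = 7.177 × 10^-3 mol (1:1 ratio)
n(HCl) consumed by analyte = 0.05832 − 7.177 × 10^-3 = 0.05114 mol
From the 1:2 ratio, n(CaCO3) = 1/2 × 0.05114 = 0.02557 mol
mass of CaCO3 = 0.02557 × 100.09 = 2.559 g

2.559 g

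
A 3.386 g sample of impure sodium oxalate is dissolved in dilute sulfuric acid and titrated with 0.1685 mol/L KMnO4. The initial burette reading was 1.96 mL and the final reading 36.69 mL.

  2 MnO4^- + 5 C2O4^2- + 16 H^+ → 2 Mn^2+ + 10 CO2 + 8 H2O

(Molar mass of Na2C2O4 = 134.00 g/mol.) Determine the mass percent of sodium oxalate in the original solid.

57.90 %

n(KMnO4) = 0.03473 L × 0.1685 mol/L = 5.852 × 10^-3 mol
From the 5:2 ratio, n(Na2C2O4) = 5/2 × 5.852 × 10^-3 = 0.01463 mol
mass of Na2C2O4 = 0.01463 × 134.00 g/mol = 1.960 g
% Na2C2O4 = 1.960 / 3.386 × 100 = 57.90 %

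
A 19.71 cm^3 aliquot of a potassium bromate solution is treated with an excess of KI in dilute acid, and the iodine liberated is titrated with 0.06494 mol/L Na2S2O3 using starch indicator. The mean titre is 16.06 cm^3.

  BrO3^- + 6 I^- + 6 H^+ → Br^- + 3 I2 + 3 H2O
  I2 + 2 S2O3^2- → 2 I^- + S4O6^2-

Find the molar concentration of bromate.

0.008819 mol/L

n(S2O3^2-) = 0.01606 × 0.06494 = 1.043 × 10^-3 mol
n(I2) = n(S2O3^2-)/2 = 5.215 × 10^-4 mol
From the 1:3 ratio, n(BrO3^-) in the aliquot = 1/3 × 5.215 × 10^-4 = 1.738 × 10^-4 mol
[BrO3^-] = 1.738 × 10^-4 / 0.01971 = 0.008819 mol/L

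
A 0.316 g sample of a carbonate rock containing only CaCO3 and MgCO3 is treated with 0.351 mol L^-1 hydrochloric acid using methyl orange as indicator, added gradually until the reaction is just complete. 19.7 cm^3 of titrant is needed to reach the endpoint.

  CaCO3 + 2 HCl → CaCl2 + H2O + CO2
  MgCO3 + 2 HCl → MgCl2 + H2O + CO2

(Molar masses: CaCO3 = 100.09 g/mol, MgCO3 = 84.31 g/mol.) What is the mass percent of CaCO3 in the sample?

n(HCl) = 0.0197 × 0.351 = 6.91 × 10^-3 mol
Let x = n(CaCO3), y = n(MgCO3).
Titrant: 2x + 2y = 6.91 × 10^-3;  mass: 100.09x + 84.31y = 0.316
Solving, x = 1.55 × 10^-3 mol, y = 1.90 × 10^-3 mol
mass of CaCO3 = 1.55 × 10^-3 × 100.09 = 0.155 g
% CaCO3 = 0.155 / 0.316 × 100 = 49.2 %

49.2 %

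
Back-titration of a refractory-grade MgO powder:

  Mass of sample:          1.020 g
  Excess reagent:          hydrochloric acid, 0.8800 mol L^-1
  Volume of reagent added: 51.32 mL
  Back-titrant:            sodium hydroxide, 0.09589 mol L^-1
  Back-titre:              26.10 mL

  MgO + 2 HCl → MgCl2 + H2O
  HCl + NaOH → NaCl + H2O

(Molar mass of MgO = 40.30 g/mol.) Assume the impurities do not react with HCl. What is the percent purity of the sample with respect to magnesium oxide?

n(HCl) added = 0.05132 × 0.8800 = 0.04516 mol
n(NaOH) used in back-titration = 0.02610 × 0.09589 = 2.503 × 10^-3 mol
n(HCl) left over = 2.503 × 10^-3 mol (1:1 ratio)
n(HCl) consumed by analyte = 0.04516 − 2.503 × 10^-3 = 0.04266 mol
From the 1:2 ratio, n(MgO) = 1/2 × 0.04266 = 0.02133 mol
mass of MgO = 0.02133 × 40.30 = 0.8596 g
% MgO = 0.8596 / 1.020 × 100 = 84.27 %

84.27 %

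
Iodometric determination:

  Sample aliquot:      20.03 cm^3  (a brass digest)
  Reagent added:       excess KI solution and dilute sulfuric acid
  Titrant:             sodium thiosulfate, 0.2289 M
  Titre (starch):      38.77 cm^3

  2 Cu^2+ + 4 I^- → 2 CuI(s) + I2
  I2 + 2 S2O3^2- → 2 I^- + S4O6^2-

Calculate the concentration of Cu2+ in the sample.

0.4431 M

n(S2O3^2-) = 0.03877 × 0.2289 = 8.874 × 10^-3 mol
n(I2) = n(S2O3^2-)/2 = 4.437 × 10^-3 mol
From the 2:1 ratio, n(Cu2+) in the aliquot = 2/1 × 4.437 × 10^-3 = 8.874 × 10^-3 mol
[Cu2+] = 8.874 × 10^-3 / 0.02003 = 0.4431 mol/L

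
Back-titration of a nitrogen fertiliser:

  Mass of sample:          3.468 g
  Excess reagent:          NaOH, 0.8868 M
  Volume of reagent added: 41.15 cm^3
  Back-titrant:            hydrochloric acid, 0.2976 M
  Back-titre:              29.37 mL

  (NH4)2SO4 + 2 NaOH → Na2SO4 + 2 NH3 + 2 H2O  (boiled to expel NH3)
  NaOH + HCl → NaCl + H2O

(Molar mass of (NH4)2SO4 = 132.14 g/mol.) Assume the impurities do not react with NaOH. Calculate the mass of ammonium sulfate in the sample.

n(NaOH) added = 0.04115 × 0.8868 = 0.03649 mol
n(HCl) used in back-titration = 0.02937 × 0.2976 = 8.741 × 10^-3 mol
n(NaOH) left over = 8.741 × 10^-3 mol (1:1 ratio)
n(NaOH) consumed by analyte = 0.03649 − 8.741 × 10^-3 = 0.02775 mol
From the 1:2 ratio, n((NH4)2SO4) = 1/2 × 0.02775 = 0.01388 mol
mass of (NH4)2SO4 = 0.01388 × 132.14 = 1.834 g

1.834 g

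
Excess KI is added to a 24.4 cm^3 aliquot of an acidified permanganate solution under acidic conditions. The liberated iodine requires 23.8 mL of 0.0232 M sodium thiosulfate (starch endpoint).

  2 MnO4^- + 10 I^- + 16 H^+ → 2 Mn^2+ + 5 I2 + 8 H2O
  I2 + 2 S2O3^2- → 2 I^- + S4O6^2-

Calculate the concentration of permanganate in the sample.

n(S2O3^2-) = 0.0238 × 0.0232 = 5.52 × 10^-4 mol
n(I2) = n(S2O3^2-)/2 = 2.76 × 10^-4 mol
From the 2:5 ratio, n(MnO4^-) in the aliquot = 2/5 × 2.76 × 10^-4 = 1.10 × 10^-4 mol
[MnO4^-] = 1.10 × 10^-4 / 0.0244 = 0.00453 mol/L

0.00453 M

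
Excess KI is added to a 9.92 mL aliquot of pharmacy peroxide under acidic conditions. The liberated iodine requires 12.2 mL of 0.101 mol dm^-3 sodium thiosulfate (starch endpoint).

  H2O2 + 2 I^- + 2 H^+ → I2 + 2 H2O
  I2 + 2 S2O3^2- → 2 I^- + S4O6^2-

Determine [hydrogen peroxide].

n(S2O3^2-) = 0.0122 × 0.101 = 1.23 × 10^-3 mol
n(I2) = n(S2O3^2-)/2 = 6.16 × 10^-4 mol
n(H2O2) in the aliquot = 6.16 × 10^-4 mol (1:1 ratio)
[H2O2] = 6.16 × 10^-4 / 0.00992 = 0.0621 mol/L

0.0621 mol/L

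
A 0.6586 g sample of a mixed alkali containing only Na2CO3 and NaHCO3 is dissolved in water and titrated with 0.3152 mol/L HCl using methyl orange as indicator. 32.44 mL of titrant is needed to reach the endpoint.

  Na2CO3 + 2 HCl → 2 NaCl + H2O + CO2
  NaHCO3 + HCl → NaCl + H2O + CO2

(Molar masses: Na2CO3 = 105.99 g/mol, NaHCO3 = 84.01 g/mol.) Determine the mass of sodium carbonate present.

0.3424 g

n(HCl) = 0.03244 × 0.3152 = 0.01023 mol
Let x = n(Na2CO3), y = n(NaHCO3).
Titrant: 2x + 1y = 0.01023;  mass: 105.99x + 84.01y = 0.6586
Solving, x = 3.231 × 10^-3 mol, y = 3.763 × 10^-3 mol
mass of Na2CO3 = 3.231 × 10^-3 × 105.99 = 0.3424 g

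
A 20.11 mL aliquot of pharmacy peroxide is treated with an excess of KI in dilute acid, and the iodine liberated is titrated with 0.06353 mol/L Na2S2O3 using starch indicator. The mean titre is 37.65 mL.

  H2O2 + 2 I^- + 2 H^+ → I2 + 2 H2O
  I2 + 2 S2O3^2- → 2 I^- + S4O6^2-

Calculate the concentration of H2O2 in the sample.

n(S2O3^2-) = 0.03765 × 0.06353 = 2.392 × 10^-3 mol
n(I2) = n(S2O3^2-)/2 = 1.196 × 10^-3 mol
n(H2O2) in the aliquot = 1.196 × 10^-3 mol (1:1 ratio)
[H2O2] = 1.196 × 10^-3 / 0.02011 = 0.05947 mol/L

0.05947 mol/L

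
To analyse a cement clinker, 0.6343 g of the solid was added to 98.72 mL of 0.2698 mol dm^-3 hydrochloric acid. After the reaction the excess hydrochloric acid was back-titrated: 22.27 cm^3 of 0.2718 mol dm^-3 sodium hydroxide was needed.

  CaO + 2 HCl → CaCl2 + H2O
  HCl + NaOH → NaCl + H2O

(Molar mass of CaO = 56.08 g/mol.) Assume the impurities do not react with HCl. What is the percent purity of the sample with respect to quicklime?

90.98 %

n(HCl) added = 0.09872 × 0.2698 = 0.02663 mol
n(NaOH) used in back-titration = 0.02227 × 0.2718 = 6.053 × 10^-3 mol
n(HCl) left over = 6.053 × 10^-3 mol (1:1 ratio)
n(HCl) consumed by analyte = 0.02663 − 6.053 × 10^-3 = 0.02058 mol
From the 1:2 ratio, n(CaO) = 1/2 × 0.02058 = 0.01029 mol
mass of CaO = 0.01029 × 56.08 = 0.5771 g
% CaO = 0.5771 / 0.6343 × 100 = 90.98 %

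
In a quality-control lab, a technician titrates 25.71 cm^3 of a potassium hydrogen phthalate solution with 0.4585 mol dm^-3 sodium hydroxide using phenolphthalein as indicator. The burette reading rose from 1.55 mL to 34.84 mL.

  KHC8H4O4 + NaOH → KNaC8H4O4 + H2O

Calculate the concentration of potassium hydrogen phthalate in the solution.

0.5937 mol/L

n(NaOH) = 0.03329 L × 0.4585 mol/L = 0.01526 mol
n(KHC8H4O4) = 0.01526 mol (1:1 mole ratio)
[KHC8H4O4] = 0.01526 mol / 0.02571 L = 0.5937 mol/L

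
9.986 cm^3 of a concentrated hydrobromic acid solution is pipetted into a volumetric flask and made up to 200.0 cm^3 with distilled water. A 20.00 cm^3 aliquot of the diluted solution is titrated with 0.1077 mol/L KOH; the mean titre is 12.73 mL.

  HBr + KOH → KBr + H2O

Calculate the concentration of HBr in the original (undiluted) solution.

n(KOH) = 0.01273 × 0.1077 = 1.371 × 10^-3 mol
n(HBr) in the aliquot = 1.371 × 10^-3 mol (1:1 ratio)
[HBr]_dilute = 1.371 × 10^-3 / 0.02000 = 0.06855 mol/L
Dilution factor = 200.0 / 9.986 = 20.03
[HBr]_stock = 0.06855 × 20.03 = 1.373 mol/L

1.373 mol/L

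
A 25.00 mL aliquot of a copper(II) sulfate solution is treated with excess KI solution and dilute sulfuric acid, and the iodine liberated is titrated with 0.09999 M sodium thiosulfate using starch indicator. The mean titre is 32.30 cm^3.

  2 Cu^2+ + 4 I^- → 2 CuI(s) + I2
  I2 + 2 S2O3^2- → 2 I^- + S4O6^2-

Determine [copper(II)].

n(S2O3^2-) = 0.03230 × 0.09999 = 3.230 × 10^-3 mol
n(I2) = n(S2O3^2-)/2 = 1.615 × 10^-3 mol
From the 2:1 ratio, n(Cu2+) in the aliquot = 2/1 × 1.615 × 10^-3 = 3.230 × 10^-3 mol
[Cu2+] = 3.230 × 10^-3 / 0.02500 = 0.1292 mol/L

0.1292 M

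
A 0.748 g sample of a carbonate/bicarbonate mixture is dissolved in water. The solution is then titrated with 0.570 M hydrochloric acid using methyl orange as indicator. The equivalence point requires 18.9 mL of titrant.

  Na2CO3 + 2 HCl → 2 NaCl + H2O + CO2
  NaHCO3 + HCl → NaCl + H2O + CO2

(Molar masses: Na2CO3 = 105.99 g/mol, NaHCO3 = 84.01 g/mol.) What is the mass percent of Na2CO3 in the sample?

35.9 %

n(HCl) = 0.0189 × 0.570 = 0.0108 mol
Let x = n(Na2CO3), y = n(NaHCO3).
Titrant: 2x + 1y = 0.0108;  mass: 105.99x + 84.01y = 0.748
Solving, x = 2.53 × 10^-3 mol, y = 5.71 × 10^-3 mol
mass of Na2CO3 = 2.53 × 10^-3 × 105.99 = 0.268 g
% Na2CO3 = 0.268 / 0.748 × 100 = 35.9 %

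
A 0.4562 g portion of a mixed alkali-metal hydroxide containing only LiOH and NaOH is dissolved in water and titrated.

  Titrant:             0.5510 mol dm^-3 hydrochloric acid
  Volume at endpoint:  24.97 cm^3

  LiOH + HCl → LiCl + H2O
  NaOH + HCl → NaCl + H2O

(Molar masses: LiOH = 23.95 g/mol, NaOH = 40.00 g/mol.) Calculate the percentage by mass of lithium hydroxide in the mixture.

30.79 %

n(HCl) = 0.02497 × 0.5510 = 0.01376 mol
Let x = n(LiOH), y = n(NaOH).
Titrant: 1x + 1y = 0.01376;  mass: 23.95x + 40.00y = 0.4562
Solving, x = 5.865 × 10^-3 mol, y = 7.893 × 10^-3 mol
mass of LiOH = 5.865 × 10^-3 × 23.95 = 0.1405 g
% LiOH = 0.1405 / 0.4562 × 100 = 30.79 %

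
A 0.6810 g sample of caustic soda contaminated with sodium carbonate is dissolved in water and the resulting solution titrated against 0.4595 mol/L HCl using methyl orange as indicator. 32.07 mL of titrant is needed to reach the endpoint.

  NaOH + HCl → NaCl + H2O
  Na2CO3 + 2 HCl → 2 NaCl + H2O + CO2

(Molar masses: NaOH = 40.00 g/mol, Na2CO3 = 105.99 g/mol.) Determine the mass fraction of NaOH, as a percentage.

n(HCl) = 0.03207 × 0.4595 = 0.01474 mol
Let x = n(NaOH), y = n(Na2CO3).
Titrant: 1x + 2y = 0.01474;  mass: 40.00x + 105.99y = 0.6810
Solving, x = 7.691 × 10^-3 mol, y = 3.523 × 10^-3 mol
mass of NaOH = 7.691 × 10^-3 × 40.00 = 0.3076 g
% NaOH = 0.3076 / 0.6810 × 100 = 45.17 %

45.17 %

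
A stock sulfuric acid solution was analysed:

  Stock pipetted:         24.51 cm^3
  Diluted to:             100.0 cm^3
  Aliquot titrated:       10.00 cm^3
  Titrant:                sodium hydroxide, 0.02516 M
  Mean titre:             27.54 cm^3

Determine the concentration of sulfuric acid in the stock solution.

0.1414 M

H2SO4 + 2 NaOH → Na2SO4 + 2 H2O
n(NaOH) = 0.02754 × 0.02516 = 6.929 × 10^-4 mol
From the 1:2 ratio, n(H2SO4) in the aliquot = 1/2 × 6.929 × 10^-4 = 3.465 × 10^-4 mol
[H2SO4]_dilute = 3.465 × 10^-4 / 0.01000 = 0.03465 mol/L
Dilution factor = 100.0 / 24.51 = 4.080
[H2SO4]_stock = 0.03465 × 4.080 = 0.1414 mol/L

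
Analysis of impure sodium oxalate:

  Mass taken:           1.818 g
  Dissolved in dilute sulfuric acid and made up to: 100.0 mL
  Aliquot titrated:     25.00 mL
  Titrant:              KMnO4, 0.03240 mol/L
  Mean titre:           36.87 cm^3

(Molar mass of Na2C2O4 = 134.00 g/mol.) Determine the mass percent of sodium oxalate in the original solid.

2 MnO4^- + 5 C2O4^2- + 16 H^+ → 2 Mn^2+ + 10 CO2 + 8 H2O
n(KMnO4) per titration = 0.03687 × 0.03240 = 1.195 × 10^-3 mol
From the 5:2 ratio, n(Na2C2O4) in each aliquot = 5/2 × 1.195 × 10^-3 = 2.986 × 10^-3 mol
n(Na2C2O4) in the whole flask = 2.986 × 10^-3 × 100.0/25.00 = 0.01195 mol
mass of Na2C2O4 = 0.01195 × 134.00 = 1.601 g
% Na2C2O4 = 1.601 / 1.818 × 100 = 88.05 %

88.05 %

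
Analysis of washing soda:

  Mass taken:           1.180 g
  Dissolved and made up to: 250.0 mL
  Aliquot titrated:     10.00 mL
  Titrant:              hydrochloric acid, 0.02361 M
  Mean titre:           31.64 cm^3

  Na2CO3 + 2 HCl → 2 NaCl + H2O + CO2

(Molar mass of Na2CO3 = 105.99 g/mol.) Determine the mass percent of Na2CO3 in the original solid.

n(HCl) per titration = 0.03164 × 0.02361 = 7.470 × 10^-4 mol
From the 1:2 ratio, n(Na2CO3) in each aliquot = 1/2 × 7.470 × 10^-4 = 3.735 × 10^-4 mol
n(Na2CO3) in the whole flask = 3.735 × 10^-4 × 250.0/10.00 = 9.338 × 10^-3 mol
mass of Na2CO3 = 9.338 × 10^-3 × 105.99 = 0.9897 g
% Na2CO3 = 0.9897 / 1.180 × 100 = 83.87 %

83.87 %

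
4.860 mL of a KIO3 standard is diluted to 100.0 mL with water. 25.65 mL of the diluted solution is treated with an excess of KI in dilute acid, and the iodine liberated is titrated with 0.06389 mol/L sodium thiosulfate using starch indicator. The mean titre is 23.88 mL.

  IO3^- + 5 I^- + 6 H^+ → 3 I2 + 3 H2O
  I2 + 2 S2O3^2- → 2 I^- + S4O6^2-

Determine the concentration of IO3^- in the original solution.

n(S2O3^2-) = 0.02388 × 0.06389 = 1.526 × 10^-3 mol
n(I2) = n(S2O3^2-)/2 = 7.628 × 10^-4 mol
From the 1:3 ratio, n(IO3^-) in the aliquot = 1/3 × 7.628 × 10^-4 = 2.543 × 10^-4 mol
[IO3^-]_dilute = 2.543 × 10^-4 / 0.02565 = 0.009914 mol/L
[IO3^-]_original = 0.009914 × 100.0/4.860 = 0.2040 mol/L

0.2040 mol/L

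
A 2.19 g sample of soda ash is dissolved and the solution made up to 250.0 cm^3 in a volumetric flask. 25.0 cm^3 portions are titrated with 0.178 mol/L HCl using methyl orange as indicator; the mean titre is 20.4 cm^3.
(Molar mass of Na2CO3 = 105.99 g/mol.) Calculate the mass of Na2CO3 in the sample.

1.92 g

Na2CO3 + 2 HCl → 2 NaCl + H2O + CO2
n(HCl) per titration = 0.0204 × 0.178 = 3.63 × 10^-3 mol
From the 1:2 ratio, n(Na2CO3) in each aliquot = 1/2 × 3.63 × 10^-3 = 1.82 × 10^-3 mol
n(Na2CO3) in the whole flask = 1.82 × 10^-3 × 250.0/25.0 = 0.0182 mol
mass of Na2CO3 = 0.0182 × 105.99 = 1.92 g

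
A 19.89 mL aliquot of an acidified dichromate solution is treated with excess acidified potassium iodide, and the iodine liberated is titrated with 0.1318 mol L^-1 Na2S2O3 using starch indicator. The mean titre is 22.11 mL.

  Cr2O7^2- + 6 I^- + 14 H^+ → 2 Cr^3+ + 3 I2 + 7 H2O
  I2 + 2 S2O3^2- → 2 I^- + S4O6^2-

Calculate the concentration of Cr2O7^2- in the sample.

n(S2O3^2-) = 0.02211 × 0.1318 = 2.914 × 10^-3 mol
n(I2) = n(S2O3^2-)/2 = 1.457 × 10^-3 mol
From the 1:3 ratio, n(Cr2O7^2-) in the aliquot = 1/3 × 1.457 × 10^-3 = 4.857 × 10^-4 mol
[Cr2O7^2-] = 4.857 × 10^-4 / 0.01989 = 0.02442 mol/L

0.02442 mol/L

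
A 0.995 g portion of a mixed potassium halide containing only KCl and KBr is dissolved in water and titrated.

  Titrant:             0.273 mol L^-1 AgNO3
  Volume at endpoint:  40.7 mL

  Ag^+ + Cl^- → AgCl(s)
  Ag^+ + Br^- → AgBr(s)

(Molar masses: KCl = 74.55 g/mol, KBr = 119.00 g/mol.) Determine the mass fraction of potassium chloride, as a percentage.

55.2 %

n(AgNO3) = 0.0407 × 0.273 = 0.0111 mol
Let x = n(KCl), y = n(KBr).
Titrant: 1x + 1y = 0.0111;  mass: 74.55x + 119.00y = 0.995
Solving, x = 7.36 × 10^-3 mol, y = 3.75 × 10^-3 mol
mass of KCl = 7.36 × 10^-3 × 74.55 = 0.549 g
% KCl = 0.549 / 0.995 × 100 = 55.2 %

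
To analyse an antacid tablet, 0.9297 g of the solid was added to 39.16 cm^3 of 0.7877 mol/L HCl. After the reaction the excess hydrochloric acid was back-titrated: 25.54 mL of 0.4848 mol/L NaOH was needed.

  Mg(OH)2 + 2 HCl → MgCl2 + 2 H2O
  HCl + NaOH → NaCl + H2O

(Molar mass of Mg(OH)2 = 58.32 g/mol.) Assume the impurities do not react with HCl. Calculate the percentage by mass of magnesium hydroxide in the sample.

57.91 %

n(HCl) added = 0.03916 × 0.7877 = 0.03085 mol
n(NaOH) used in back-titration = 0.02554 × 0.4848 = 0.01238 mol
n(HCl) left over = 0.01238 mol (1:1 ratio)
n(HCl) consumed by analyte = 0.03085 − 0.01238 = 0.01846 mol
From the 1:2 ratio, n(Mg(OH)2) = 1/2 × 0.01846 = 9.232 × 10^-3 mol
mass of Mg(OH)2 = 9.232 × 10^-3 × 58.32 = 0.5384 g
% Mg(OH)2 = 0.5384 / 0.9297 × 100 = 57.91 %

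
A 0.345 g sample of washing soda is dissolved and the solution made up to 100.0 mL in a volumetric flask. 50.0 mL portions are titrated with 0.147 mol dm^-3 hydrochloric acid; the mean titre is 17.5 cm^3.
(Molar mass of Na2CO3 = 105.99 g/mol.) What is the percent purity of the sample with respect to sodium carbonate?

79.0 %

Na2CO3 + 2 HCl → 2 NaCl + H2O + CO2
n(HCl) per titration = 0.0175 × 0.147 = 2.57 × 10^-3 mol
From the 1:2 ratio, n(Na2CO3) in each aliquot = 1/2 × 2.57 × 10^-3 = 1.29 × 10^-3 mol
n(Na2CO3) in the whole flask = 1.29 × 10^-3 × 100.0/50.0 = 2.57 × 10^-3 mol
mass of Na2CO3 = 2.57 × 10^-3 × 105.99 = 0.273 g
% Na2CO3 = 0.273 / 0.345 × 100 = 79.0 %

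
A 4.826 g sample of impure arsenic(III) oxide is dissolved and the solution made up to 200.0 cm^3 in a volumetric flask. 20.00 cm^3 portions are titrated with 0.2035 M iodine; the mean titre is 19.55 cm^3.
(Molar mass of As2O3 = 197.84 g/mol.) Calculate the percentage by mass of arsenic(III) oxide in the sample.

As2O3 + 2 I2 + 2 H2O → As2O5 + 4 HI
n(I2) per titration = 0.01955 × 0.2035 = 3.978 × 10^-3 mol
From the 1:2 ratio, n(As2O3) in each aliquot = 1/2 × 3.978 × 10^-3 = 1.989 × 10^-3 mol
n(As2O3) in the whole flask = 1.989 × 10^-3 × 200.0/20.00 = 0.01989 mol
mass of As2O3 = 0.01989 × 197.84 = 3.935 g
% As2O3 = 3.935 / 4.826 × 100 = 81.55 %

81.55 %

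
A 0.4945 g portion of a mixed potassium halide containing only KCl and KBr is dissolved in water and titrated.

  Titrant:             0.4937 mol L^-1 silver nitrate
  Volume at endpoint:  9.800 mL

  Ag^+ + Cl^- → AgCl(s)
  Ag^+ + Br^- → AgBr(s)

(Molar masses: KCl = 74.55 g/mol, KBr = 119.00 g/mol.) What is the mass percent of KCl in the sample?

n(AgNO3) = 0.009800 × 0.4937 = 4.838 × 10^-3 mol
Let x = n(KCl), y = n(KBr).
Titrant: 1x + 1y = 4.838 × 10^-3;  mass: 74.55x + 119.00y = 0.4945
Solving, x = 1.828 × 10^-3 mol, y = 3.010 × 10^-3 mol
mass of KCl = 1.828 × 10^-3 × 74.55 = 0.1363 g
% KCl = 0.1363 / 0.4945 × 100 = 27.56 %

27.56 %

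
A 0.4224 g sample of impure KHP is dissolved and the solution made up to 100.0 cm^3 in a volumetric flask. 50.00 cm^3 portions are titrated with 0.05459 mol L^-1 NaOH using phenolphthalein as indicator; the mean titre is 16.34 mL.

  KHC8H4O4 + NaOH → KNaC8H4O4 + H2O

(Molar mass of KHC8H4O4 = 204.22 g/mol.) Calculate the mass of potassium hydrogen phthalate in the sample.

0.3643 g

n(NaOH) per titration = 0.01634 × 0.05459 = 8.920 × 10^-4 mol
n(KHC8H4O4) in each aliquot = 8.920 × 10^-4 mol (1:1 ratio)
n(KHC8H4O4) in the whole flask = 8.920 × 10^-4 × 100.0/50.00 = 1.784 × 10^-3 mol
mass of KHC8H4O4 = 1.784 × 10^-3 × 204.22 = 0.3643 g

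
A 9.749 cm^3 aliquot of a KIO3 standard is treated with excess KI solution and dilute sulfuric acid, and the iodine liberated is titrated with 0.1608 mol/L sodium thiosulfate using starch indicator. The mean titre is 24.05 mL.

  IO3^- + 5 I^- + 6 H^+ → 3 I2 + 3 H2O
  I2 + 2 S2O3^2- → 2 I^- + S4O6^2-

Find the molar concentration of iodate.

0.06611 mol/L

n(S2O3^2-) = 0.02405 × 0.1608 = 3.867 × 10^-3 mol
n(I2) = n(S2O3^2-)/2 = 1.934 × 10^-3 mol
From the 1:3 ratio, n(IO3^-) in the aliquot = 1/3 × 1.934 × 10^-3 = 6.445 × 10^-4 mol
[IO3^-] = 6.445 × 10^-4 / 0.009749 = 0.06611 mol/L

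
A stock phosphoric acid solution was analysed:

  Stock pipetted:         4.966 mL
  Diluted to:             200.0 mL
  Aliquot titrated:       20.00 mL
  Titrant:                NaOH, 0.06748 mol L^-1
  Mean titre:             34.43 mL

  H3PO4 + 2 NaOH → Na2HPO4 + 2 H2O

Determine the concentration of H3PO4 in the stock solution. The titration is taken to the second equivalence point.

2.339 mol/L

n(NaOH) = 0.03443 × 0.06748 = 2.323 × 10^-3 mol
From the 1:2 ratio, n(H3PO4) in the aliquot = 1/2 × 2.323 × 10^-3 = 1.162 × 10^-3 mol
[H3PO4]_dilute = 1.162 × 10^-3 / 0.02000 = 0.05808 mol/L
Dilution factor = 200.0 / 4.966 = 40.27
[H3PO4]_stock = 0.05808 × 40.27 = 2.339 mol/L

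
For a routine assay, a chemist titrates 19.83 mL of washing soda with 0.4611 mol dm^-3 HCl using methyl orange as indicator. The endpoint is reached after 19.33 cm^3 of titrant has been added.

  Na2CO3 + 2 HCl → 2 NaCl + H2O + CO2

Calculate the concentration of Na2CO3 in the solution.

0.2247 mol/L

n(HCl) = 0.01933 L × 0.4611 mol/L = 8.913 × 10^-3 mol
From the 1:2 mole ratio, n(Na2CO3) = 1/2 × 8.913 × 10^-3 = 4.457 × 10^-3 mol
[Na2CO3] = 4.457 × 10^-3 mol / 0.01983 L = 0.2247 mol/L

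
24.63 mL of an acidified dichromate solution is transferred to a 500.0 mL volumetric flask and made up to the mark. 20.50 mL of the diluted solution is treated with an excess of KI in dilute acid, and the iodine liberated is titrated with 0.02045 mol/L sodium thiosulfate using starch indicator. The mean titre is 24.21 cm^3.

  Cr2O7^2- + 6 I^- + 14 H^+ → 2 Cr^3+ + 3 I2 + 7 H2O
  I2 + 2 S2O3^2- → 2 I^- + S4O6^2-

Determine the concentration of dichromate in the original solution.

0.08171 mol/L

n(S2O3^2-) = 0.02421 × 0.02045 = 4.951 × 10^-4 mol
n(I2) = n(S2O3^2-)/2 = 2.475 × 10^-4 mol
From the 1:3 ratio, n(Cr2O7^2-) in the aliquot = 1/3 × 2.475 × 10^-4 = 8.252 × 10^-5 mol
[Cr2O7^2-]_dilute = 8.252 × 10^-5 / 0.02050 = 0.004025 mol/L
[Cr2O7^2-]_original = 0.004025 × 500.0/24.63 = 0.08171 mol/L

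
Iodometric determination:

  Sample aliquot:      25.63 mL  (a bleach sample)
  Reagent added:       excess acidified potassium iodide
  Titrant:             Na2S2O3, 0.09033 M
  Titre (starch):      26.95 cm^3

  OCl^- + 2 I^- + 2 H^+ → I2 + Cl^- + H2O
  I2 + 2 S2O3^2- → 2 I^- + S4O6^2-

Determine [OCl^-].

n(S2O3^2-) = 0.02695 × 0.09033 = 2.434 × 10^-3 mol
n(I2) = n(S2O3^2-)/2 = 1.217 × 10^-3 mol
n(OCl^-) in the aliquot = 1.217 × 10^-3 mol (1:1 ratio)
[OCl^-] = 1.217 × 10^-3 / 0.02563 = 0.04749 mol/L

0.04749 M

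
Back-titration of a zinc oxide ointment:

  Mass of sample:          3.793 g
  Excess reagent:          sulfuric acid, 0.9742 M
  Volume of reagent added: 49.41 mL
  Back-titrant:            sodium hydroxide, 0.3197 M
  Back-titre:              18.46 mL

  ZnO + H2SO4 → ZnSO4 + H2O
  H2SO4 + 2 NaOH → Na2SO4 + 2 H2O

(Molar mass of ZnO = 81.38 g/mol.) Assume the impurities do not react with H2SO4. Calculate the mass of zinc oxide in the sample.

3.677 g

n(H2SO4) added = 0.04941 × 0.9742 = 0.04814 mol
n(NaOH) used in back-titration = 0.01846 × 0.3197 = 5.902 × 10^-3 mol
From the 1:2 ratio, n(H2SO4) left over = 1/2 × 5.902 × 10^-3 = 2.951 × 10^-3 mol
n(H2SO4) consumed by analyte = 0.04814 − 2.951 × 10^-3 = 0.04518 mol
n(ZnO) = 0.04518 mol (1:1 ratio)
mass of ZnO = 0.04518 × 81.38 = 3.677 g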